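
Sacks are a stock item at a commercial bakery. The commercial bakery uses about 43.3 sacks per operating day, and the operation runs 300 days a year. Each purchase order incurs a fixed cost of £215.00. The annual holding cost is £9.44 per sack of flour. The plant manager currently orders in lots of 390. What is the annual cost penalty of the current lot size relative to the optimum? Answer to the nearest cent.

Annual demand D = 43.3 × 300 = 12,990.
EOQ = √(2DS/H) = √(2 × 12,990 × 215 / 9.44) ≈ 769.22.
Cost at Q* = (D/Q*)S + (Q*/2)H = √(2DSH) ≈ £7,261.47.
Cost at Q = 390: (12,990/390)×215 + (390/2)×9.44 = £7,161.15 + £1,840.80 = £9,001.95.
Excess = £9,001.95 − £7,261.47 = £1,740.48.

Extra cost ≈ £1,740.48 per year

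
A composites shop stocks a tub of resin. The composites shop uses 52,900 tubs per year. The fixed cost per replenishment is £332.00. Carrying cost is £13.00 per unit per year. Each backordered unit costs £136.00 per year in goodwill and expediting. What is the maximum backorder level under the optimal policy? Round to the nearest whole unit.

With planned backorders, Q* = √(2DS/H) · √((H+B)/B).
√(2DS/H) = √(2 × 52,900 × 332 / 13) = 1643.767.
√((H+B)/B) = √((13+136)/136) = 1.0467.
Q* ≈ 1720.536.
S* = Q* · H/(H+B) = 1720.536 × 13/149 ≈ 150.114.

S* ≈ 150 tubs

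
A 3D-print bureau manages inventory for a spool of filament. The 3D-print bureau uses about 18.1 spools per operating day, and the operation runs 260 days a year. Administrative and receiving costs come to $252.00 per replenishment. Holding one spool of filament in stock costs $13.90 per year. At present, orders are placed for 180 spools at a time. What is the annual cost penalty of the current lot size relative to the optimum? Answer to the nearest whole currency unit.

Extra cost ≈ $2,098 per year

Annual demand D = 18.1 × 260 = 4,706.
EOQ = √(2DS/H) = √(2 × 4,706 × 252 / 13.9) ≈ 413.08.
Cost at Q* = (D/Q*)S + (Q*/2)H = √(2DSH) ≈ $5,741.81.
Cost at Q = 180: (4,706/180)×252 + (180/2)×13.9 = $6,588.40 + $1,251.00 = $7,839.40.
Excess = $7,839.40 − $5,741.81 = $2,097.59.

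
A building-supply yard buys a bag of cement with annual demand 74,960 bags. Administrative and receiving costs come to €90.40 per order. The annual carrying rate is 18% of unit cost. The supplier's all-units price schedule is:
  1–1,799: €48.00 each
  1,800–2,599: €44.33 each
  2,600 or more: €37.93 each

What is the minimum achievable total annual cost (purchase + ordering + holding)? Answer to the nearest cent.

Holding cost per unit per year at price C is H = 0.18·C.
Evaluate total cost at each tier's feasible EOQ or, if the EOQ is below the tier, at the tier's minimum quantity.
EOQ at €48.00 = 1252.4 (feasible in tier 1): TC = 74,960×€48.00 + (74,960/1252.4)×90.4 + (1252.4/2)×0.18×€48.00 = €3,608,901.09.
EOQ at €44.33 = 1303.3 < 1800, so use break Q=1800: TC = 74,960×€44.33 + (74,960/1800.0)×90.4 + (1800.0/2)×0.18×€44.33 = €3,333,922.92.
EOQ at €37.93 = 1408.9 < 2600, so use break Q=2600: TC = 74,960×€37.93 + (74,960/2600.0)×90.4 + (2600.0/2)×0.18×€37.93 = €2,854,714.72.
Lowest total cost among the candidates is at Q = 2600.0.

TC* ≈ €2,854,714.72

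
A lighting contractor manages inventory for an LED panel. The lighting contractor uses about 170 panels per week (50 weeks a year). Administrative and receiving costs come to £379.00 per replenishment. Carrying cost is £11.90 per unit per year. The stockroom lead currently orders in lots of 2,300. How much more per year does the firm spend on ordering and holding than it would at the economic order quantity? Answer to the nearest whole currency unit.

Annual demand D = 170 × 50 = 8,500.
EOQ = √(2DS/H) = √(2 × 8,500 × 379 / 11.9) ≈ 735.82.
Cost at Q* = (D/Q*)S + (Q*/2)H = √(2DSH) ≈ £8,756.24.
Cost at Q = 2,300: (8,500/2,300)×379 + (2,300/2)×11.9 = £1,400.65 + £13,685.00 = £15,085.65.
Excess = £15,085.65 − £8,756.24 = £6,329.41.

Extra cost ≈ £6,329 per year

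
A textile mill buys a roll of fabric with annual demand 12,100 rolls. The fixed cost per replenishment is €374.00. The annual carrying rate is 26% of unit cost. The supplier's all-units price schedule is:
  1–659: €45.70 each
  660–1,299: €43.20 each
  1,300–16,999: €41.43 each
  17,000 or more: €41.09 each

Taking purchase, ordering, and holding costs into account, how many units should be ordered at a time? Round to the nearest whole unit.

Q* ≈ 1,300 rolls

Holding cost per unit per year at price C is H = 0.26·C.
For each price level, check whether its EOQ is feasible; otherwise the best quantity at that price is the breakpoint.
Tier 1 (€45.70): EOQ = 872.8 exceeds tier's upper bound 659, so this tier is dominated.
EOQ at €43.20 = 897.7 (feasible in tier 2): TC = 12,100×€43.20 + (12,100/897.7)×374 + (897.7/2)×0.26×€43.20 = €532,802.59.
EOQ at €41.43 = 916.6 < 1300, so use break Q=1300: TC = 12,100×€41.43 + (12,100/1300.0)×374 + (1300.0/2)×0.26×€41.43 = €511,785.75.
EOQ at €41.09 = 920.4 < 17000, so use break Q=17000: TC = 12,100×€41.09 + (12,100/17000.0)×374 + (17000.0/2)×0.26×€41.09 = €588,264.10.
Lowest total cost is €511,785.75 at Q = 1300.0.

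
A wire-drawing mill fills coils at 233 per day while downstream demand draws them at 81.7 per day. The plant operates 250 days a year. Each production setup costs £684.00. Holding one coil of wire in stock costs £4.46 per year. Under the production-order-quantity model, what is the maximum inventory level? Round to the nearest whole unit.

I_max ≈ 2,017 coils

Annual demand D = 81.7 × 250 = 20,425.
Production build-up factor (1 − d/p) = 1 − 81.7/233 = 0.6494.
Q* = √(2DS / (H(1 − d/p))) = √(2 × 20,425 × 684 / (4.46 × 0.6494)).
= √(27,941,400 / 2.8961) ≈ 3106.098.
Maximum inventory = Q*(1 − d/p) = 3106.098 × 0.6494 ≈ 2016.964.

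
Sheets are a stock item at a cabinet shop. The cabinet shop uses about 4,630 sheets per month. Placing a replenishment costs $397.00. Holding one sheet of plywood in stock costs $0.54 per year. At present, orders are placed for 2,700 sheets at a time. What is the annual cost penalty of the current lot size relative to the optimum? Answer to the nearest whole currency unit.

Extra cost ≈ $4,018 per year

Annual demand D = 4,630 × 12 = 55,560.
EOQ = √(2DS/H) = √(2 × 55,560 × 397 / 0.54) ≈ 9038.46.
Cost at Q* = (D/Q*)S + (Q*/2)H = √(2DSH) ≈ $4,880.77.
Cost at Q = 2,700: (55,560/2,700)×397 + (2,700/2)×0.54 = $8,169.38 + $729.00 = $8,898.38.
Excess = $8,898.38 − $4,880.77 = $4,017.61.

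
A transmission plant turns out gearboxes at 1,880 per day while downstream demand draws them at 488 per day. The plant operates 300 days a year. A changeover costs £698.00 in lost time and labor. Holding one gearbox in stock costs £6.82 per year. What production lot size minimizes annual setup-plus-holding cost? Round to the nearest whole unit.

Annual demand D = 488 × 300 = 146,400.
Production build-up factor (1 − d/p) = 1 − 488/1,880 = 0.7404.
Q* = √(2DS / (H(1 − d/p))) = √(2 × 146,400 × 698 / (6.82 × 0.7404)).
= √(204,374,400 / 5.0497) ≈ 6361.805.

Q* ≈ 6,362 gearboxes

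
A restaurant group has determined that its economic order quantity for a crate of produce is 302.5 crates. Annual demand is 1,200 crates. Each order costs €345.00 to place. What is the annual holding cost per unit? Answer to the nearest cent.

The basic EOQ model gives Q* = √(2DS/H); rearrange for the unknown.
From Q* = √(2DS/H): H = 2DS / Q*² = 2 × 1,200 × 345 / 302.5² = 9.0486.

H ≈ €9.05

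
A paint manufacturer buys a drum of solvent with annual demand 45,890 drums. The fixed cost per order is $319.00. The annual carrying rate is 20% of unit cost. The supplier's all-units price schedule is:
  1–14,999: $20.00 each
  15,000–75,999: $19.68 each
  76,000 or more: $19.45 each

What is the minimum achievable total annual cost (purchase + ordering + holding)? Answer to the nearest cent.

Holding cost per unit per year at price C is H = 0.20·C.
For each price level, check whether its EOQ is feasible; otherwise the best quantity at that price is the breakpoint.
EOQ at $20.00 = 2705.4 (feasible in tier 1): TC = 45,890×$20.00 + (45,890/2705.4)×319 + (2705.4/2)×0.20×$20.00 = $928,621.80.
EOQ at $19.68 = 2727.4 < 15000, so use break Q=15000: TC = 45,890×$19.68 + (45,890/15000.0)×319 + (15000.0/2)×0.20×$19.68 = $933,611.13.
EOQ at $19.45 = 2743.4 < 76000, so use break Q=76000: TC = 45,890×$19.45 + (45,890/76000.0)×319 + (76000.0/2)×0.20×$19.45 = $1,040,573.12.
Lowest total cost among the candidates is at Q = 2705.4.

TC* ≈ $928,621.80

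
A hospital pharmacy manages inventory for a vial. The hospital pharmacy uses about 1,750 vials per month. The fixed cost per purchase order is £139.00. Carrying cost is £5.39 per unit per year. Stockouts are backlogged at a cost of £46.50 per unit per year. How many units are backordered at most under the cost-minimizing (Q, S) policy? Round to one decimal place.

Annual demand D = 1,750 × 12 = 21,000.
With planned backorders, Q* = √(2DS/H) · √((H+B)/B).
√(2DS/H) = √(2 × 21,000 × 139 / 5.39) = 1040.729.
√((H+B)/B) = √((5.39+46.5)/46.5) = 1.0564.
Q* ≈ 1099.393.
S* = Q* · H/(H+B) = 1099.393 × 5.39/51.89 ≈ 114.198.

S* ≈ 114.2 vials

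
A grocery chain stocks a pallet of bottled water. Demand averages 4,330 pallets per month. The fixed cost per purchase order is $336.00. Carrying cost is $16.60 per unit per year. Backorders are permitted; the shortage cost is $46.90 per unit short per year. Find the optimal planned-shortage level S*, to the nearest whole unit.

Annual demand D = 4,330 × 12 = 51,960.
With planned backorders, Q* = √(2DS/H) · √((H+B)/B).
√(2DS/H) = √(2 × 51,960 × 336 / 16.6) = 1450.324.
√((H+B)/B) = √((16.6+46.9)/46.9) = 1.1636.
Q* ≈ 1687.585.
S* = Q* · H/(H+B) = 1687.585 × 16.6/63.5 ≈ 441.164.

S* ≈ 441 pallets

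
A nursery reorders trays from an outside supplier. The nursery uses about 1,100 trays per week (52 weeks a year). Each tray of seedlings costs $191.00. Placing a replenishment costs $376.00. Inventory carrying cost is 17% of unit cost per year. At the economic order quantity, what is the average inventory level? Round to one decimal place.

Average inventory ≈ 575.5 trays

Annual demand D = 1,100 × 52 = 57,200.
Holding cost H = 0.17 × $191.00 = $32.4700 per unit per year.
Q* = √(2DS/H) = √(2 × 57,200 × 376 / 32.47) ≈ 1150.97.
Average inventory = Q*/2 ≈ 1150.97 / 2 = 575.487.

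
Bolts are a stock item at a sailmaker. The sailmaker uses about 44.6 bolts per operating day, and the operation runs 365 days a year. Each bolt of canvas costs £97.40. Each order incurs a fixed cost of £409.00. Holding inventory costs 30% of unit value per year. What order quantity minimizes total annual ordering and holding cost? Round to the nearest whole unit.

Q* ≈ 675 bolts

Annual demand D = 44.6 × 365 = 16,279.
Holding cost H = 0.30 × £97.40 = £29.2200 per unit per year.
EOQ = √(2DS / H) = √(2 × 16,279 × 409 / 29.22).
= √(13,316,222 / 29.22) = √455,722.8611 ≈ 675.072.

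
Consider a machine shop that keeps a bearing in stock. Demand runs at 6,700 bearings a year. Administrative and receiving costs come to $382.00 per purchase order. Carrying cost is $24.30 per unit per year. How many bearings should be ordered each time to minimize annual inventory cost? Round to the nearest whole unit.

Q* ≈ 459 bearings

EOQ = √(2DS / H) = √(2 × 6,700 × 382 / 24.3).
= √(5,118,800 / 24.3) = √210,650.2058 ≈ 458.966.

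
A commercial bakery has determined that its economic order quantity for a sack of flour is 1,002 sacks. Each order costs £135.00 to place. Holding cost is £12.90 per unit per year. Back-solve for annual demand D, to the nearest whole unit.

D ≈ 47,969 sacks per year

The basic EOQ model gives Q* = √(2DS/H); rearrange for the unknown.
From Q* = √(2DS/H): D = Q*²H / (2S) = 1,002² × 12.9 / (2 × 135) = 47969.080.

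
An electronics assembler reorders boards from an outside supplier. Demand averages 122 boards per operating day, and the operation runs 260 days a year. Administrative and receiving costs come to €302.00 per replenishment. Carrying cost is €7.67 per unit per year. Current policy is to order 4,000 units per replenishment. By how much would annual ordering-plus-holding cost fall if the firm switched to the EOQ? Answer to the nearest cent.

Annual demand D = 122 × 260 = 31,720.
EOQ = √(2DS/H) = √(2 × 31,720 × 302 / 7.67) ≈ 1580.47.
Cost at Q* = (D/Q*)S + (Q*/2)H = √(2DSH) ≈ €12,122.24.
Cost at Q = 4,000: (31,720/4,000)×302 + (4,000/2)×7.67 = €2,394.86 + €15,340.00 = €17,734.86.
Excess = €17,734.86 − €12,122.24 = €5,612.62.

Extra cost ≈ €5,612.62 per year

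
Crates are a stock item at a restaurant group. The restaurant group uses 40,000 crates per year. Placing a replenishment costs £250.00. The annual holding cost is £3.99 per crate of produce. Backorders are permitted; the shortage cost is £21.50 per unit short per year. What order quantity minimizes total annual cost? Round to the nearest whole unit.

Q* ≈ 2,438 crates

With planned backorders, Q* = √(2DS/H) · √((H+B)/B).
√(2DS/H) = √(2 × 40,000 × 250 / 3.99) = 2238.868.
√((H+B)/B) = √((3.99+21.5)/21.5) = 1.0888.
Q* ≈ 2437.778.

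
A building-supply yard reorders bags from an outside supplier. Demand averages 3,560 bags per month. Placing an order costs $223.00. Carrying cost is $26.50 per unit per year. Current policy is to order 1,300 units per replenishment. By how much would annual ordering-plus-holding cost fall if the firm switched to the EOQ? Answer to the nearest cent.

Extra cost ≈ $2,082.97 per year

Annual demand D = 3,560 × 12 = 42,720.
EOQ = √(2DS/H) = √(2 × 42,720 × 223 / 26.5) ≈ 847.93.
Cost at Q* = (D/Q*)S + (Q*/2)H = √(2DSH) ≈ $22,470.15.
Cost at Q = 1,300: (42,720/1,300)×223 + (1,300/2)×26.5 = $7,328.12 + $17,225.00 = $24,553.12.
Excess = $24,553.12 − $22,470.15 = $2,082.97.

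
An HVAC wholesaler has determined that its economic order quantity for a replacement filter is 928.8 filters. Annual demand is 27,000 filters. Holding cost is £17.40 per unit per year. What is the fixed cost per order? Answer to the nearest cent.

S ≈ £277.97

Invert the EOQ relation Q*² = 2DS/H.
From Q* = √(2DS/H): S = Q*²H / (2D) = 928.8² × 17.4 / (2 × 27,000) = 277.9713.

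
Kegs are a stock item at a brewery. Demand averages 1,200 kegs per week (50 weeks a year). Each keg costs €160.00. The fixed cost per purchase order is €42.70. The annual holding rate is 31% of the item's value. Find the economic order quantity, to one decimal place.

Annual demand D = 1,200 × 50 = 60,000.
Holding cost H = 0.31 × €160.00 = €49.6000 per unit per year.
EOQ = √(2DS / H) = √(2 × 60,000 × 42.7 / 49.6).
= √(5,124,000 / 49.6) = √103,306.4516 ≈ 321.413.

Q* ≈ 321.4 kegs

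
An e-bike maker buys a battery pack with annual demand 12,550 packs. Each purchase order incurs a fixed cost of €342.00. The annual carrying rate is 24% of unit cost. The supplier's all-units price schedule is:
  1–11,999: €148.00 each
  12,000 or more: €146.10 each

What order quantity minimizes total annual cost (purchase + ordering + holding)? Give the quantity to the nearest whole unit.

Holding cost per unit per year at price C is H = 0.24·C.
Evaluate total cost at each tier's feasible EOQ or, if the EOQ is below the tier, at the tier's minimum quantity.
EOQ at €148.00 = 491.6 (feasible in tier 1): TC = 12,550×€148.00 + (12,550/491.6)×342 + (491.6/2)×0.24×€148.00 = €1,874,861.69.
EOQ at €146.10 = 494.8 < 12000, so use break Q=12000: TC = 12,550×€146.10 + (12,550/12000.0)×342 + (12000.0/2)×0.24×€146.10 = €2,044,296.68.
Lowest total cost is €1,874,861.69 at Q = 491.6.

Q* ≈ 492 packs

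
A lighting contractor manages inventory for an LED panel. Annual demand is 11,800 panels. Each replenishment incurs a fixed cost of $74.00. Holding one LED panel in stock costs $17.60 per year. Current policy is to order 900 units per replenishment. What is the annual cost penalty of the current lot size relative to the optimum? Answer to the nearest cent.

Extra cost ≈ $3,346.16 per year

EOQ = √(2DS/H) = √(2 × 11,800 × 74 / 17.6) ≈ 315.00.
Cost at Q* = (D/Q*)S + (Q*/2)H = √(2DSH) ≈ $5,544.06.
Cost at Q = 900: (11,800/900)×74 + (900/2)×17.6 = $970.22 + $7,920.00 = $8,890.22.
Excess = $8,890.22 − $5,544.06 = $3,346.16.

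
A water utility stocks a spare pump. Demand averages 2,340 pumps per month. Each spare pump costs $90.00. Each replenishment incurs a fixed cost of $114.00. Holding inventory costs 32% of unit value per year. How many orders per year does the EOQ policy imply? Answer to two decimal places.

Annual demand D = 2,340 × 12 = 28,080.
Holding cost H = 0.32 × $90.00 = $28.8000 per unit per year.
Q* = √(2DS/H) = √(2 × 28,080 × 114 / 28.8) ≈ 471.49.
Orders per year = D / Q* = 28,080 / 471.49 ≈ 59.556.

N ≈ 59.56 orders per year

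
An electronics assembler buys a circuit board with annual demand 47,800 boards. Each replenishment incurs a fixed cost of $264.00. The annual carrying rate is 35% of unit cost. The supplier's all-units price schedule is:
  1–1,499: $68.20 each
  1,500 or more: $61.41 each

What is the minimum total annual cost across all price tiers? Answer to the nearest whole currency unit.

TC* ≈ $2,959,931

Holding cost per unit per year at price C is H = 0.35·C.
Evaluate total cost at each tier's feasible EOQ or, if the EOQ is below the tier, at the tier's minimum quantity.
EOQ at $68.20 = 1028.3 (feasible in tier 1): TC = 47,800×$68.20 + (47,800/1028.3)×264 + (1028.3/2)×0.35×$68.20 = $3,284,504.67.
EOQ at $61.41 = 1083.6 < 1500, so use break Q=1500: TC = 47,800×$61.41 + (47,800/1500.0)×264 + (1500.0/2)×0.35×$61.41 = $2,959,930.92.
Lowest total cost among the candidates is at Q = 1500.0.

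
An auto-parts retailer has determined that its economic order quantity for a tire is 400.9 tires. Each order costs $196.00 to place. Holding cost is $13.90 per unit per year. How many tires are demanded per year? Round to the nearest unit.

Squaring Q* = √(2DS/H) gives Q*² = 2DS/H.
From Q* = √(2DS/H): D = Q*²H / (2S) = 400.9² × 13.9 / (2 × 196) = 5699.029.

D ≈ 5,699 tires per year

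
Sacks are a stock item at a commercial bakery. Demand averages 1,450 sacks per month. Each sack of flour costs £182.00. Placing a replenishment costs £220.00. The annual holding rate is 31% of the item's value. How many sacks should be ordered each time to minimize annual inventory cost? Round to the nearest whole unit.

Annual demand D = 1,450 × 12 = 17,400.
Holding cost H = 0.31 × £182.00 = £56.4200 per unit per year.
EOQ = √(2DS / H) = √(2 × 17,400 × 220 / 56.42).
= √(7,656,000 / 56.42) = √135,696.5615 ≈ 368.370.

Q* ≈ 368 sacks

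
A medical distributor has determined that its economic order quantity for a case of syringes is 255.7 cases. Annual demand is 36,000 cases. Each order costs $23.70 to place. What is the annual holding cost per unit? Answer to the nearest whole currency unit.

H ≈ $26

The basic EOQ model gives Q* = √(2DS/H); rearrange for the unknown.
From Q* = √(2DS/H): H = 2DS / Q*² = 2 × 36,000 × 23.7 / 255.7² = 26.0987.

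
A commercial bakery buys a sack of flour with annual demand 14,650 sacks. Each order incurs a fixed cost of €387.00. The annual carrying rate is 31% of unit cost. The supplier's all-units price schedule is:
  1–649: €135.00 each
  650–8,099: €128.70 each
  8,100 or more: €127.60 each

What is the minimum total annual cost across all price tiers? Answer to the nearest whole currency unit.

TC* ≈ €1,907,144

Holding cost per unit per year at price C is H = 0.31·C.
Candidates are each tier's EOQ (if it falls in that tier) and each price-break quantity.
EOQ at €135.00 = 520.5 (feasible in tier 1): TC = 14,650×€135.00 + (14,650/520.5)×387 + (520.5/2)×0.31×€135.00 = €1,999,533.97.
EOQ at €128.70 = 533.1 < 650, so use break Q=650: TC = 14,650×€128.70 + (14,650/650.0)×387 + (650.0/2)×0.31×€128.70 = €1,907,143.91.
EOQ at €127.60 = 535.4 < 8100, so use break Q=8100: TC = 14,650×€127.60 + (14,650/8100.0)×387 + (8100.0/2)×0.31×€127.60 = €2,030,241.74.
Lowest total cost among the candidates is at Q = 650.0.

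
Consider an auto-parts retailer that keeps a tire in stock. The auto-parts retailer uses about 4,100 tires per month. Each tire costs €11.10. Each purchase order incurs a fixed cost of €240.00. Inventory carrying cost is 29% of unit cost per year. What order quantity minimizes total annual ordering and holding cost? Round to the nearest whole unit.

Q* ≈ 2,709 tires

Annual demand D = 4,100 × 12 = 49,200.
Holding cost H = 0.29 × €11.10 = €3.2190 per unit per year.
EOQ = √(2DS / H) = √(2 × 49,200 × 240 / 3.219).
= √(23,616,000 / 3.219) = √7,336,439.8882 ≈ 2708.586.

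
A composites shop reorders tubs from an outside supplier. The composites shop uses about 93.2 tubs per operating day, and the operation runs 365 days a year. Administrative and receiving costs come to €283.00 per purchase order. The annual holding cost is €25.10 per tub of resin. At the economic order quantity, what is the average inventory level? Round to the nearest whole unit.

Annual demand D = 93.2 × 365 = 34,018.
EOQ = √(2DS/H) = √(2 × 34,018 × 283 / 25.1) ≈ 875.84.
Average inventory = Q*/2 ≈ 875.84 / 2 = 437.921.

Average inventory ≈ 438 tubs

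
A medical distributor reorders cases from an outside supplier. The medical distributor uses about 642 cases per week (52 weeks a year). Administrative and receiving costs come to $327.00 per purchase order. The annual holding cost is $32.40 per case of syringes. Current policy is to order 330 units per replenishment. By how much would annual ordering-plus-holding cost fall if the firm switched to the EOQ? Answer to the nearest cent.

Extra cost ≈ $11,829.64 per year

Annual demand D = 642 × 52 = 33,384.
EOQ = √(2DS/H) = √(2 × 33,384 × 327 / 32.4) ≈ 820.89.
Cost at Q* = (D/Q*)S + (Q*/2)H = √(2DSH) ≈ $26,596.87.
Cost at Q = 330: (33,384/330)×327 + (330/2)×32.4 = $33,080.51 + $5,346.00 = $38,426.51.
Excess = $38,426.51 − $26,596.87 = $11,829.64.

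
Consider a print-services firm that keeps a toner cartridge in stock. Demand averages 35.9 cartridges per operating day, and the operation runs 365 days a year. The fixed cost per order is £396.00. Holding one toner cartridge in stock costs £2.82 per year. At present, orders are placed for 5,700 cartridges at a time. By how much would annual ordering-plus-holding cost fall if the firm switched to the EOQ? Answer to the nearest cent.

Extra cost ≈ £3,537.55 per year

Annual demand D = 35.9 × 365 = 13,103.5.
EOQ = √(2DS/H) = √(2 × 13,103.5 × 396 / 2.82) ≈ 1918.37.
Cost at Q* = (D/Q*)S + (Q*/2)H = √(2DSH) ≈ £5,409.79.
Cost at Q = 5,700: (13,103.5/5,700)×396 + (5,700/2)×2.82 = £910.35 + £8,037.00 = £8,947.35.
Excess = £8,947.35 − £5,409.79 = £3,537.55.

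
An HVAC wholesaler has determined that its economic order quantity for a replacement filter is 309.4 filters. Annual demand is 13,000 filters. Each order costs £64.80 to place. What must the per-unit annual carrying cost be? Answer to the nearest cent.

H ≈ £17.60

Invert the EOQ relation Q*² = 2DS/H.
From Q* = √(2DS/H): H = 2DS / Q*² = 2 × 13,000 × 64.8 / 309.4² = 17.5998.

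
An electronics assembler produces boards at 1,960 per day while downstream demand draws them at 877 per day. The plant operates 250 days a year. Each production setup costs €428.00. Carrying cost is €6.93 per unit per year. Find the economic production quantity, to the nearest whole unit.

Annual demand D = 877 × 250 = 219,250.
Production build-up factor (1 − d/p) = 1 − 877/1,960 = 0.5526.
Q* = √(2DS / (H(1 − d/p))) = √(2 × 219,250 × 428 / (6.93 × 0.5526)).
= √(187,678,000 / 3.8292) ≈ 7000.900.

Q* ≈ 7,001 boards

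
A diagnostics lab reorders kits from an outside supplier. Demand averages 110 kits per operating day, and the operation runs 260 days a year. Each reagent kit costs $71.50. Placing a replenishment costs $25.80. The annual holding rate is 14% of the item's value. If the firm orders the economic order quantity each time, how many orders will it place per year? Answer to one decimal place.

Annual demand D = 110 × 260 = 28,600.
Holding cost H = 0.14 × $71.50 = $10.0100 per unit per year.
The optimal lot size = √(2DS/H) = √(2 × 28,600 × 25.8 / 10.01) ≈ 383.96.
Orders per year = D / Q* = 28,600 / 383.96 ≈ 74.486.

N ≈ 74.5 orders per year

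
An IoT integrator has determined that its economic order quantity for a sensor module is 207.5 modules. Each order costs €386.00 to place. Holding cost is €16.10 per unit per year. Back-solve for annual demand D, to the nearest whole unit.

Invert the EOQ relation Q*² = 2DS/H.
From Q* = √(2DS/H): D = Q*²H / (2S) = 207.5² × 16.1 / (2 × 386) = 897.935.

D ≈ 898 modules per year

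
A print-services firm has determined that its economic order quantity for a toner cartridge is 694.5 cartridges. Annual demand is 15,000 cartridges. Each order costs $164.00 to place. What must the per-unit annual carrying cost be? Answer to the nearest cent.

Squaring Q* = √(2DS/H) gives Q*² = 2DS/H.
From Q* = √(2DS/H): H = 2DS / Q*² = 2 × 15,000 × 164 / 694.5² = 10.2005.

H ≈ $10.20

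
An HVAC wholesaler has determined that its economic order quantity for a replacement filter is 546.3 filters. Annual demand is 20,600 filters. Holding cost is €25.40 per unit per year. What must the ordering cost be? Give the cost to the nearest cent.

S ≈ €183.99

The basic EOQ model gives Q* = √(2DS/H); rearrange for the unknown.
From Q* = √(2DS/H): S = Q*²H / (2D) = 546.3² × 25.4 / (2 × 20,600) = 183.9920.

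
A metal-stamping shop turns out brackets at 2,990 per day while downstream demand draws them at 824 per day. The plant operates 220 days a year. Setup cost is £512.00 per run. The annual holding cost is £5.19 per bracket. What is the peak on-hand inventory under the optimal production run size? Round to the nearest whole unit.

I_max ≈ 5,090 brackets

Annual demand D = 824 × 220 = 181,280.
Production build-up factor (1 − d/p) = 1 − 824/2,990 = 0.7244.
Q* = √(2DS / (H(1 − d/p))) = √(2 × 181,280 × 512 / (5.19 × 0.7244)).
= √(185,630,720 / 3.7597) ≈ 7026.639.
Maximum inventory = Q*(1 − d/p) = 7026.639 × 0.7244 ≈ 5090.200.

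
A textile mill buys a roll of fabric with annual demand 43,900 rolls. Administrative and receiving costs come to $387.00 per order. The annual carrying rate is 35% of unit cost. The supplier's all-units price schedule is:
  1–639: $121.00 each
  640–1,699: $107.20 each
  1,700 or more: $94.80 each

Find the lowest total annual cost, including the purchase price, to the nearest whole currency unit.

TC* ≈ $4,199,917

Holding cost per unit per year at price C is H = 0.35·C.
Candidates are each tier's EOQ (if it falls in that tier) and each price-break quantity.
Tier 1 ($121.00): EOQ = 895.7 exceeds tier's upper bound 639, so this tier is dominated.
EOQ at $107.20 = 951.6 (feasible in tier 2): TC = 43,900×$107.20 + (43,900/951.6)×387 + (951.6/2)×0.35×$107.20 = $4,741,785.42.
EOQ at $94.80 = 1012.0 < 1700, so use break Q=1700: TC = 43,900×$94.80 + (43,900/1700.0)×387 + (1700.0/2)×0.35×$94.80 = $4,199,916.71.
Lowest total cost among the candidates is at Q = 1700.0.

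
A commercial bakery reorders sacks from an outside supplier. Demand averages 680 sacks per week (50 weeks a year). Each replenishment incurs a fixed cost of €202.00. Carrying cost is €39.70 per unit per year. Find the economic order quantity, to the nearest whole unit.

Annual demand D = 680 × 50 = 34,000.
EOQ = √(2DS / H) = √(2 × 34,000 × 202 / 39.7).
= √(13,736,000 / 39.7) = √345,994.9622 ≈ 588.213.

Q* ≈ 588 sacks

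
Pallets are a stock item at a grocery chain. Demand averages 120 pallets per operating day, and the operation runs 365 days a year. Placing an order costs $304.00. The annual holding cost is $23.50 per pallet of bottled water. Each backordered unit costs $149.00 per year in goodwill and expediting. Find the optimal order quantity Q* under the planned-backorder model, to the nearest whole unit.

Annual demand D = 120 × 365 = 43,800.
With planned backorders, Q* = √(2DS/H) · √((H+B)/B).
√(2DS/H) = √(2 × 43,800 × 304 / 23.5) = 1064.523.
√((H+B)/B) = √((23.5+149)/149) = 1.0760.
Q* ≈ 1145.398.

Q* ≈ 1,145 pallets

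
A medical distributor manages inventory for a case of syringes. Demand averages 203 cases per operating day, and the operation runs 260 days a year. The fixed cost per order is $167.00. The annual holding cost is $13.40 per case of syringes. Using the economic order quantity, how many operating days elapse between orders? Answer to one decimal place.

T ≈ 5.7 days

Annual demand D = 203 × 260 = 52,780.
EOQ = √(2DS/H) = √(2 × 52,780 × 167 / 13.4) ≈ 1146.98.
Cycle time = Q*/D × 260 = 1146.98 / 52,780 × 260 ≈ 5.650 days.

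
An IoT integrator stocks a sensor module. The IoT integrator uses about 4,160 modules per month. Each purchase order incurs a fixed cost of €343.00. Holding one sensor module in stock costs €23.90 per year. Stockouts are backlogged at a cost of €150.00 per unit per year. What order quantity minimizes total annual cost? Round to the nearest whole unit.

Q* ≈ 1,289 modules

Annual demand D = 4,160 × 12 = 49,920.
With planned backorders, Q* = √(2DS/H) · √((H+B)/B).
√(2DS/H) = √(2 × 49,920 × 343 / 23.9) = 1197.017.
√((H+B)/B) = √((23.9+150)/150) = 1.0767.
Q* ≈ 1288.856.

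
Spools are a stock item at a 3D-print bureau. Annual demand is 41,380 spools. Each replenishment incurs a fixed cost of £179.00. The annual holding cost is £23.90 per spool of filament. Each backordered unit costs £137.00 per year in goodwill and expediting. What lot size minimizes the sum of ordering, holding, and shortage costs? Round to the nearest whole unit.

Q* ≈ 853 spools

With planned backorders, Q* = √(2DS/H) · √((H+B)/B).
√(2DS/H) = √(2 × 41,380 × 179 / 23.9) = 787.296.
√((H+B)/B) = √((23.9+137)/137) = 1.0837.
Q* ≈ 853.209.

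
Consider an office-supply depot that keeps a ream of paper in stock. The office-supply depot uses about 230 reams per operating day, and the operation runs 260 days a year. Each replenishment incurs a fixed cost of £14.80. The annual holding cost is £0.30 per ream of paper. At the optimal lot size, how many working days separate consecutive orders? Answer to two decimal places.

Annual demand D = 230 × 260 = 59,800.
The optimal lot size = √(2DS/H) = √(2 × 59,800 × 14.8 / 0.3) ≈ 2429.05.
Cycle time = Q*/D × 260 = 2429.05 / 59,800 × 260 ≈ 10.561 days.

T ≈ 10.56 days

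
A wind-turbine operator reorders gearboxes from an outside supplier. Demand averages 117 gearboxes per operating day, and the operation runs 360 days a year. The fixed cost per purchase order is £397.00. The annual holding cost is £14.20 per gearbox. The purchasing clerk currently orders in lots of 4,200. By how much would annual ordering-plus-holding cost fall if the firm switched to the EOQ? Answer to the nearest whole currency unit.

Annual demand D = 117 × 360 = 42,120.
EOQ = √(2DS/H) = √(2 × 42,120 × 397 / 14.2) ≈ 1534.65.
Cost at Q* = (D/Q*)S + (Q*/2)H = √(2DSH) ≈ £21,792.08.
Cost at Q = 4,200: (42,120/4,200)×397 + (4,200/2)×14.2 = £3,981.34 + £29,820.00 = £33,801.34.
Excess = £33,801.34 − £21,792.08 = £12,009.27.

Extra cost ≈ £12,009 per year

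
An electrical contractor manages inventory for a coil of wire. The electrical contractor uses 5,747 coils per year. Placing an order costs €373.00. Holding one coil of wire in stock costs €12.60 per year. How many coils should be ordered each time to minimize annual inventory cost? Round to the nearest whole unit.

Q* ≈ 583 coils

EOQ = √(2DS / H) = √(2 × 5,747 × 373 / 12.6).
= √(4,287,262 / 12.6) = √340,258.8889 ≈ 583.317.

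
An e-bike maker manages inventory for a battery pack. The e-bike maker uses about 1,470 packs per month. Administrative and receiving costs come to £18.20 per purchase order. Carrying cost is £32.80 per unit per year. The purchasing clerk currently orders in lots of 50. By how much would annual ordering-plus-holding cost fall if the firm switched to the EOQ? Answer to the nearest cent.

Annual demand D = 1,470 × 12 = 17,640.
EOQ = √(2DS/H) = √(2 × 17,640 × 18.2 / 32.8) ≈ 139.91.
Cost at Q* = (D/Q*)S + (Q*/2)H = √(2DSH) ≈ £4,589.20.
Cost at Q = 50: (17,640/50)×18.2 + (50/2)×32.8 = £6,420.96 + £820.00 = £7,240.96.
Excess = £7,240.96 − £4,589.20 = £2,651.76.

Extra cost ≈ £2,651.76 per year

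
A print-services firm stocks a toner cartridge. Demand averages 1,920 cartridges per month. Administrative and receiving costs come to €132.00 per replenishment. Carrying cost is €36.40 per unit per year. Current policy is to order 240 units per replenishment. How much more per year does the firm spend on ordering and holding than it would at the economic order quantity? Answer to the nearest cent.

Extra cost ≈ €2,160.31 per year

Annual demand D = 1,920 × 12 = 23,040.
EOQ = √(2DS/H) = √(2 × 23,040 × 132 / 36.4) ≈ 408.78.
Cost at Q* = (D/Q*)S + (Q*/2)H = √(2DSH) ≈ €14,879.69.
Cost at Q = 240: (23,040/240)×132 + (240/2)×36.4 = €12,672.00 + €4,368.00 = €17,040.00.
Excess = €17,040.00 − €14,879.69 = €2,160.31.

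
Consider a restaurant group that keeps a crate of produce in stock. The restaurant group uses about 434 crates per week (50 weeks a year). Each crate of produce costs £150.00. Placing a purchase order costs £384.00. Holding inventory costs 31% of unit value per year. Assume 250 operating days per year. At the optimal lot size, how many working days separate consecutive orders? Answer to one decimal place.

T ≈ 6.9 days

Annual demand D = 434 × 50 = 21,700.
Holding cost H = 0.31 × £150.00 = £46.5000 per unit per year.
The optimal lot size = √(2DS/H) = √(2 × 21,700 × 384 / 46.5) ≈ 598.67.
Cycle time = Q*/D × 250 = 598.67 / 21,700 × 250 ≈ 6.897 days.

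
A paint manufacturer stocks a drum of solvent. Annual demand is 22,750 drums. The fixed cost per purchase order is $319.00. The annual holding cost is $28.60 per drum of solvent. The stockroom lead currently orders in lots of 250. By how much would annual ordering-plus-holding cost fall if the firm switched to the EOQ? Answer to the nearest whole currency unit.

Extra cost ≈ $12,230 per year

EOQ = √(2DS/H) = √(2 × 22,750 × 319 / 28.6) ≈ 712.39.
Cost at Q* = (D/Q*)S + (Q*/2)H = √(2DSH) ≈ $20,374.36.
Cost at Q = 250: (22,750/250)×319 + (250/2)×28.6 = $29,029.00 + $3,575.00 = $32,604.00.
Excess = $32,604.00 − $20,374.36 = $12,229.64.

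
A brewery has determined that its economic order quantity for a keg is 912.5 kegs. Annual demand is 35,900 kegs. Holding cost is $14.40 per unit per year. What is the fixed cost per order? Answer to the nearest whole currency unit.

Invert the EOQ relation Q*² = 2DS/H.
From Q* = √(2DS/H): S = Q*²H / (2D) = 912.5² × 14.4 / (2 × 35,900) = 166.9951.

S ≈ $167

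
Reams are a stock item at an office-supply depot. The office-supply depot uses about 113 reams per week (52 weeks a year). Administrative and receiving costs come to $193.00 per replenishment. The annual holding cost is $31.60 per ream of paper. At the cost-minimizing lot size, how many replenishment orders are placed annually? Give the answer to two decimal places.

N ≈ 21.93 orders per year

Annual demand D = 113 × 52 = 5,876.
EOQ = √(2DS/H) = √(2 × 5,876 × 193 / 31.6) ≈ 267.91.
Orders per year = D / Q* = 5,876 / 267.91 ≈ 21.933.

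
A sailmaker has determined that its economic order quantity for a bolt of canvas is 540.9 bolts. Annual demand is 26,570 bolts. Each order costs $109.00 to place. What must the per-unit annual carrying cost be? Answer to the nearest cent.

H ≈ $19.80

The basic EOQ model gives Q* = √(2DS/H); rearrange for the unknown.
From Q* = √(2DS/H): H = 2DS / Q*² = 2 × 26,570 × 109 / 540.9² = 19.7977.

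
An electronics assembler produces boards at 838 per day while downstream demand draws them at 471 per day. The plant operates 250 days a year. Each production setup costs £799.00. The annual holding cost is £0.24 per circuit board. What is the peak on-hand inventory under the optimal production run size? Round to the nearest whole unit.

I_max ≈ 18,530 boards

Annual demand D = 471 × 250 = 117,750.
Production build-up factor (1 − d/p) = 1 − 471/838 = 0.4379.
Q* = √(2DS / (H(1 − d/p))) = √(2 × 117,750 × 799 / (0.24 × 0.4379)).
= √(188,164,500 / 0.1051) ≈ 42310.894.
Maximum inventory = Q*(1 − d/p) = 42310.894 × 0.4379 ≈ 18529.950.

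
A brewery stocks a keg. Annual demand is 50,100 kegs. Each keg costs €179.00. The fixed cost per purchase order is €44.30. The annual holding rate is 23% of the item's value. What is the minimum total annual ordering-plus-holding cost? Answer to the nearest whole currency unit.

TC* ≈ €13,518

Holding cost H = 0.23 × €179.00 = €41.1700 per unit per year.
EOQ = √(2DS/H) = √(2 × 50,100 × 44.3 / 41.17) ≈ 328.36.
At Q*, ordering cost (D/Q*)S equals holding cost (Q*/2)H, each = √(DSH/2).
Minimum total = √(2DSH) = √(2 × 50,100 × 44.3 × 41.17) ≈ 13518.427.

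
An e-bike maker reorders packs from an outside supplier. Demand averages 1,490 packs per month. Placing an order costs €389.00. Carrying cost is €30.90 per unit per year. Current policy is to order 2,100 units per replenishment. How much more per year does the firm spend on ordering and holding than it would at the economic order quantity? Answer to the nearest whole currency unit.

Annual demand D = 1,490 × 12 = 17,880.
EOQ = √(2DS/H) = √(2 × 17,880 × 389 / 30.9) ≈ 670.96.
Cost at Q* = (D/Q*)S + (Q*/2)H = √(2DSH) ≈ €20,732.55.
Cost at Q = 2,100: (17,880/2,100)×389 + (2,100/2)×30.9 = €3,312.06 + €32,445.00 = €35,757.06.
Excess = €35,757.06 − €20,732.55 = €15,024.50.

Extra cost ≈ €15,025 per year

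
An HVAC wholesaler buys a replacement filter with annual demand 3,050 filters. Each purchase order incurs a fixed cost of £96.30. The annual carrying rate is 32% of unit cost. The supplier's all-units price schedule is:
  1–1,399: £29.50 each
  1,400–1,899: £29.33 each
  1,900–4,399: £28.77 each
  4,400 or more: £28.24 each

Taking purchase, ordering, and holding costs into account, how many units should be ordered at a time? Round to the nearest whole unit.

Holding cost per unit per year at price C is H = 0.32·C.
Candidates are each tier's EOQ (if it falls in that tier) and each price-break quantity.
EOQ at £29.50 = 249.5 (feasible in tier 1): TC = 3,050×£29.50 + (3,050/249.5)×96.3 + (249.5/2)×0.32×£29.50 = £92,329.85.
EOQ at £29.33 = 250.2 < 1400, so use break Q=1400: TC = 3,050×£29.33 + (3,050/1400.0)×96.3 + (1400.0/2)×0.32×£29.33 = £96,236.22.
EOQ at £28.77 = 252.6 < 1900, so use break Q=1900: TC = 3,050×£28.77 + (3,050/1900.0)×96.3 + (1900.0/2)×0.32×£28.77 = £96,649.17.
EOQ at £28.24 = 255.0 < 4400, so use break Q=4400: TC = 3,050×£28.24 + (3,050/4400.0)×96.3 + (4400.0/2)×0.32×£28.24 = £106,079.71.
Lowest total cost is £92,329.85 at Q = 249.5.

Q* ≈ 249 filters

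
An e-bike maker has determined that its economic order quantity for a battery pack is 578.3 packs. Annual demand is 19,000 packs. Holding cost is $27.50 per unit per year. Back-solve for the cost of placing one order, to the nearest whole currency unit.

S ≈ $242

Invert the EOQ relation Q*² = 2DS/H.
From Q* = √(2DS/H): S = Q*²H / (2D) = 578.3² × 27.5 / (2 × 19,000) = 242.0224.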